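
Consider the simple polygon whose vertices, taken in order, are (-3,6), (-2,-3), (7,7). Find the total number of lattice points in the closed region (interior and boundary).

48

Using the shoelace formula, 2A = |((-3)·(-3) − (-2)·6) + ((-2)·7 − 7·(-3)) + (7·6 − (-3)·7)| = 91, so the area is 91/2.
Along each edge there are gcd(|Δx|,|Δy|)+1 lattice points, so counting each shared vertex once the boundary has gcd(1,9) + gcd(9,10) + gcd(10,1) = 1+1+1 = 3.
Pick's theorem gives I = A − B/2 + 1 = 91/2 − 3/2 + 1 = 45, so the closed region contains I + B = 45 + 3 = 48 lattice points.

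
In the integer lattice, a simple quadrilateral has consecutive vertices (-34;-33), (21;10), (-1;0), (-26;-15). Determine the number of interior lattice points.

Using the shoelace formula, 2A = |((-34)·10 − 21·(-33)) + (21·0 − (-1)·10) + ((-1)·(-15) − (-26)·0) + ((-26)·(-33) − (-34)·(-15))| = 726, so the area is 363.
Along each edge there are gcd(|Δx|,|Δy|)+1 lattice points, so counting each shared vertex once the boundary has gcd(55,43) + gcd(22,10) + gcd(25,15) + gcd(8,18) = 1+2+5+2 = 10.
By Pick's theorem A = I + B/2 − 1, so I = 363 − 10/2 + 1 = 359.

359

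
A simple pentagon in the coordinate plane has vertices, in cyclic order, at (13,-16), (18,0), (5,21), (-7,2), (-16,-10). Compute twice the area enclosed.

The shoelace formula gives twice the area as |[13·0 − 18·(-16)] + [18·21 − 5·0] + [5·2 − (-7)·21] + [(-7)·(-10) − (-16)·2] + [(-16)·(-16) − 13·(-10)]| = 1311, so the area is 655.5.

1311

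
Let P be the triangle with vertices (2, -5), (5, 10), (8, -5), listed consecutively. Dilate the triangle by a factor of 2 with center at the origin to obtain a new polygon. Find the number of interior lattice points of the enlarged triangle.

169

The shoelace formula gives twice the area as |[2·10 − 5·(-5)] + [5·(-5) − 8·10] + [8·(-5) − 2·(-5)]| = 90, so the area is 45.
Summing gcd(|Δx|,|Δy|) over the edges gives the boundary count: gcd(3,15) + gcd(3,15) + gcd(6,0) = 3+3+6 = 12.
Scaling by 2 multiplies the area by 2² = 4 (so the new area is 180) and multiplies the boundary lattice-point count by 2, giving 24.
By Pick's theorem, the interior count of the dilated polygon is 180 − 24/2 + 1 = 169.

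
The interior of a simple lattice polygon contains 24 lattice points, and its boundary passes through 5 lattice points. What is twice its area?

By Pick's theorem, A = I + B/2 − 1 = 24 + 5/2 − 1 = 51/2.
Hence 2A = 51.

51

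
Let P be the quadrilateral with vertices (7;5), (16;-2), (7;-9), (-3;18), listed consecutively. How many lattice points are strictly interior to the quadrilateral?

Using the shoelace formula, 2A = |[7·(-2) − 16·5] + [16·(-9) − 7·(-2)] + [7·18 − (-3)·(-9)] + [(-3)·5 − 7·18]| = 266, so the area is 133.
Along each edge there are gcd(|Δx|,|Δy|)+1 lattice points, so counting each shared vertex once the boundary has gcd(9,7) + gcd(9,7) + gcd(10,27) + gcd(10,13) = 1+1+1+1 = 4.
By Pick's theorem A = I + B/2 − 1, so I = 133 − 4/2 + 1 = 132.

132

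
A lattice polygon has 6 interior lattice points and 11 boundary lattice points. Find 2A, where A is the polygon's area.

21

By Pick's theorem, A = I + B/2 − 1 = 6 + 11/2 − 1 = 21/2.
Hence 2A = 21.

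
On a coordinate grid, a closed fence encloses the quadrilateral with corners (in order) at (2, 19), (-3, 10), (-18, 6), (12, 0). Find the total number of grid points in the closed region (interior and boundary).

203

By the shoelace formula, twice the signed area is |[2·10 − (-3)·19] + [(-3)·6 − (-18)·10] + [(-18)·0 − 12·6] + [12·19 − 2·0]| = 395, so the area is 197.5.
Summing gcd(|Δx|,|Δy|) over the edges gives the boundary count: gcd(5,9) + gcd(15,4) + gcd(30,6) + gcd(10,19) = 1+1+6+1 = 9.
Pick's theorem gives I = A − B/2 + 1 = 197.5 − 9/2 + 1 = 194, so the closed region contains I + B = 194 + 9 = 203 lattice points.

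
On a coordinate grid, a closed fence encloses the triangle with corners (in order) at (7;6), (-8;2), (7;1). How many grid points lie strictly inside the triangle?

The shoelace formula gives twice the area as |[7·2 − (-8)·6] + [(-8)·1 − 7·2] + [7·6 − 7·1]| = 75, so the area is 75/2.
The number of boundary lattice points is Σ gcd(|Δx|,|Δy|) = gcd(15,4) + gcd(15,1) + gcd(0,5) = 1+1+5 = 7.
Pick's theorem gives I = A − B/2 + 1 = 75/2 − 7/2 + 1 = 35.

35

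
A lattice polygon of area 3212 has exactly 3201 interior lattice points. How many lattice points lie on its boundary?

24

Pick's theorem gives A = I + B/2 − 1, so B = 2(A − I + 1) = 2(3212 − 3201 + 1) = 24.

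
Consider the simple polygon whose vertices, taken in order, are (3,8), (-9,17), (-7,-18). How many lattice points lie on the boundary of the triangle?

6

Along each edge there are gcd(|Δx|,|Δy|)+1 lattice points, so counting each shared vertex once the boundary has gcd(12,9) + gcd(2,35) + gcd(10,26) = 3+1+2 = 6.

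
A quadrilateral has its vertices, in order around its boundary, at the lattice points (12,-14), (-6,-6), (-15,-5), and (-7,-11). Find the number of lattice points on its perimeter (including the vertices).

6

Along each edge there are gcd(|Δx|,|Δy|)+1 lattice points, so counting each shared vertex once the boundary has gcd(18,8) + gcd(9,1) + gcd(8,6) + gcd(19,3) = 2+1+2+1 = 6.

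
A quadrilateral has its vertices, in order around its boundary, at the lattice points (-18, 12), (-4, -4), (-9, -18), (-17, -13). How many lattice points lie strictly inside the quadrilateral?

234

Using the shoelace formula, 2A = |[(-18)·(-4) − (-4)·12] + [(-4)·(-18) − (-9)·(-4)] + [(-9)·(-13) − (-17)·(-18)] + [(-17)·12 − (-18)·(-13)]| = 471, so the area is 471/2.
Along each edge there are gcd(|Δx|,|Δy|)+1 lattice points, so counting each shared vertex once the boundary has gcd(14,16) + gcd(5,14) + gcd(8,5) + gcd(1,25) = 2+1+1+1 = 5.
By Pick's theorem A = I + B/2 − 1, so I = 471/2 − 5/2 + 1 = 234.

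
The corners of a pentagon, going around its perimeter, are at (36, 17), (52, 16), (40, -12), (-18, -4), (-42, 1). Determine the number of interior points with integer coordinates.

1438

Using the shoelace formula, 2A = |[36·16 − 52·17] + [52·(-12) − 40·16] + [40·(-4) − (-18)·(-12)] + [(-18)·1 − (-42)·(-4)] + [(-42)·17 − 36·1]| = 2884, so the area is 1442.
The number of boundary lattice points is Σ gcd(|Δx|,|Δy|) = gcd(16,1) + gcd(12,28) + gcd(58,8) + gcd(24,5) + gcd(78,16) = 1+4+2+1+2 = 10.
By Pick's theorem A = I + B/2 − 1, so I = 1442 − 10/2 + 1 = 1438.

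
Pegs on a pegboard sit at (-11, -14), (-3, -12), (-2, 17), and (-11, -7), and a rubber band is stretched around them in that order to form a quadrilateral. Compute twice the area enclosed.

By the shoelace formula, twice the signed area is |((-11)·(-12) − (-3)·(-14)) + ((-3)·17 − (-2)·(-12)) + ((-2)·(-7) − (-11)·17) + ((-11)·(-14) − (-11)·(-7))| = 293, so the area is 293/2.

293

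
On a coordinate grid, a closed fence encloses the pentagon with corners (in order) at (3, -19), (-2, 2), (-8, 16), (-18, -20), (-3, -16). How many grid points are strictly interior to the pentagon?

363

The shoelace formula gives twice the area as |(3·2 − (-2)·(-19)) + ((-2)·16 − (-8)·2) + ((-8)·(-20) − (-18)·16) + ((-18)·(-16) − (-3)·(-20)) + ((-3)·(-19) − 3·(-16))| = 733, so the area is 366.5.
Summing gcd(|Δx|,|Δy|) over the edges gives the boundary count: gcd(5,21) + gcd(6,14) + gcd(10,36) + gcd(15,4) + gcd(6,3) = 1+2+2+1+3 = 9.
By Pick's theorem A = I + B/2 − 1, so I = 366.5 − 9/2 + 1 = 363.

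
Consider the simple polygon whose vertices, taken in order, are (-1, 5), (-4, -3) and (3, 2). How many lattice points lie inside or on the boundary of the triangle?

23

Using the shoelace formula, 2A = |[(-1)·(-3) − (-4)·5] + [(-4)·2 − 3·(-3)] + [3·5 − (-1)·2]| = 41, so the area is 41/2.
The number of boundary lattice points is Σ gcd(|Δx|,|Δy|) = gcd(3,8) + gcd(7,5) + gcd(4,3) = 1+1+1 = 3.
Pick's theorem gives I = A − B/2 + 1 = 41/2 − 3/2 + 1 = 20, so the closed region contains I + B = 20 + 3 = 23 lattice points.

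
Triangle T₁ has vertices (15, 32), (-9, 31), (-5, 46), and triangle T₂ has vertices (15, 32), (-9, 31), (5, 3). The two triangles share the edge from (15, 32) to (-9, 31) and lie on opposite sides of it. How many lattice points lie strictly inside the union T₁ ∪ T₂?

513

The union is the simple quadrilateral with vertices (15, 32), (-5, 46), (-9, 31), (5, 3) in order.
By the shoelace formula, twice the signed area is |(15·46 − (-5)·32) + ((-5)·31 − (-9)·46) + ((-9)·3 − 5·31) + (5·32 − 15·3)| = 1042, so the area is 521.
Along each edge there are gcd(|Δx|,|Δy|)+1 lattice points, so counting each shared vertex once the boundary has gcd(20,14) + gcd(4,15) + gcd(14,28) + gcd(10,29) = 2+1+14+1 = 18.
By Pick's theorem I = A − B/2 + 1 = 521 − 18/2 + 1 = 513.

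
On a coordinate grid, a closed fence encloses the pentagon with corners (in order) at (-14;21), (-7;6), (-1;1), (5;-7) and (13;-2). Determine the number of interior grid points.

193

By the shoelace formula, twice the signed area is |((-14)·6 − (-7)·21) + ((-7)·1 − (-1)·6) + ((-1)·(-7) − 5·1) + (5·(-2) − 13·(-7)) + (13·21 − (-14)·(-2))| = 390, so the area is 195.
The number of boundary lattice points is Σ gcd(|Δx|,|Δy|) = gcd(7,15) + gcd(6,5) + gcd(6,8) + gcd(8,5) + gcd(27,23) = 1+1+2+1+1 = 6.
By Pick's theorem A = I + B/2 − 1, so I = 195 − 6/2 + 1 = 193.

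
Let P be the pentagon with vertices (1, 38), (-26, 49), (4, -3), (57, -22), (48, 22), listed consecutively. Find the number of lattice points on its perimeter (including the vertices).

6

The number of boundary lattice points is Σ gcd(|Δx|,|Δy|) = gcd(27,11) + gcd(30,52) + gcd(53,19) + gcd(9,44) + gcd(47,16) = 1+2+1+1+1 = 6.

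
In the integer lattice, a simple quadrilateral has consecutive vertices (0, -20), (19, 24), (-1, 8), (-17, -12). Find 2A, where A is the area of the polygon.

1044

Using the shoelace formula, 2A = |(0·24 − 19·(-20)) + (19·8 − (-1)·24) + ((-1)·(-12) − (-17)·8) + ((-17)·(-20) − 0·(-12))| = 1044, so the area is 522.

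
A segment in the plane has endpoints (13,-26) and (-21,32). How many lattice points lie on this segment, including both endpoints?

3

The number of lattice points on a segment between lattice points is gcd(|Δx|,|Δy|) + 1 = gcd(34,58) + 1 = 2 + 1 = 3.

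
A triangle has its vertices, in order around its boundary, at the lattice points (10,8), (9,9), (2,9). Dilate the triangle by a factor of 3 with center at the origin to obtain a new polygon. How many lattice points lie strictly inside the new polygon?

19

Using the shoelace formula, 2A = |(10·9 − 9·8) + (9·9 − 2·9) + (2·8 − 10·9)| = 7, so the area is 3.5.
The number of boundary lattice points is Σ gcd(|Δx|,|Δy|) = gcd(1,1) + gcd(7,0) + gcd(8,1) = 1+7+1 = 9.
Scaling by 3 multiplies the area by 3² = 9 (so the new area is 63/2) and multiplies the boundary lattice-point count by 3, giving 27.
By Pick's theorem, the interior count of the dilated polygon is 63/2 − 27/2 + 1 = 19.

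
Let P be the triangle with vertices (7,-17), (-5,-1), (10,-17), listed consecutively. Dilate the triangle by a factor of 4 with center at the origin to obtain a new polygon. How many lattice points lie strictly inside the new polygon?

Using the shoelace formula, 2A = |[7·(-1) − (-5)·(-17)] + [(-5)·(-17) − 10·(-1)] + [10·(-17) − 7·(-17)]| = 48, so the area is 24.
Along each edge there are gcd(|Δx|,|Δy|)+1 lattice points, so counting each shared vertex once the boundary has gcd(12,16) + gcd(15,16) + gcd(3,0) = 4+1+3 = 8.
Scaling by 4 multiplies the area by 4² = 16 (so the new area is 384) and multiplies the boundary lattice-point count by 4, giving 32.
By Pick's theorem, the interior count of the dilated polygon is 384 − 32/2 + 1 = 369.

369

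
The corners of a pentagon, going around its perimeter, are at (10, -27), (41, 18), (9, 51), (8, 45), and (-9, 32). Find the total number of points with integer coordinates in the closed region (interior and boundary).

By the shoelace formula, twice the signed area is |(10·18 − 41·(-27)) + (41·51 − 9·18) + (9·45 − 8·51) + (8·32 − (-9)·45) + ((-9)·(-27) − 10·32)| = 3797, so the area is 1898.5.
The number of boundary lattice points is Σ gcd(|Δx|,|Δy|) = gcd(31,45) + gcd(32,33) + gcd(1,6) + gcd(17,13) + gcd(19,59) = 1+1+1+1+1 = 5.
Pick's theorem gives I = A − B/2 + 1 = 1898.5 − 5/2 + 1 = 1897, so the closed region contains I + B = 1897 + 5 = 1902 lattice points.

1902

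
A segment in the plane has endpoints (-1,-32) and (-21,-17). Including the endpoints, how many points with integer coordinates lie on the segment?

6

The number of lattice points on a segment between lattice points is gcd(|Δx|,|Δy|) + 1 = gcd(20,15) + 1 = 5 + 1 = 6.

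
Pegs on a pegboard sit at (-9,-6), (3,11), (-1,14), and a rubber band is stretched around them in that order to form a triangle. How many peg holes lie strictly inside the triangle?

50

The shoelace formula gives twice the area as |[(-9)·11 − 3·(-6)] + [3·14 − (-1)·11] + [(-1)·(-6) − (-9)·14]| = 104, so the area is 52.
The number of boundary lattice points is Σ gcd(|Δx|,|Δy|) = gcd(12,17) + gcd(4,3) + gcd(8,20) = 1+1+4 = 6.
Pick's theorem gives I = A − B/2 + 1 = 52 − 6/2 + 1 = 50.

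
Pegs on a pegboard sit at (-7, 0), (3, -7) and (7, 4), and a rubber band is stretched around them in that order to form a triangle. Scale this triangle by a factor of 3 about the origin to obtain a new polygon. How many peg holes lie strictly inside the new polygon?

616

The shoelace formula gives twice the area as |[(-7)·(-7) − 3·0] + [3·4 − 7·(-7)] + [7·0 − (-7)·4]| = 138, so the area is 69.
Summing gcd(|Δx|,|Δy|) over the edges gives the boundary count: gcd(10,7) + gcd(4,11) + gcd(14,4) = 1+1+2 = 4.
Scaling by 3 multiplies the area by 3² = 9 (so the new area is 621) and multiplies the boundary lattice-point count by 3, giving 12.
By Pick's theorem, the interior count of the dilated polygon is 621 − 12/2 + 1 = 616.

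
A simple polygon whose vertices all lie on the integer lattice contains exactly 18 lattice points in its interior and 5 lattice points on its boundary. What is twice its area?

39

Pick's theorem states A = I + B/2 − 1, so A = 18 + 5/2 − 1 = 39/2.
Hence 2A = 39.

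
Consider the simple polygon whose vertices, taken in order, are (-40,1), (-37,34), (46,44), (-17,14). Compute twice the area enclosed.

2580

By the shoelace formula, twice the signed area is |[(-40)·34 − (-37)·1] + [(-37)·44 − 46·34] + [46·14 − (-17)·44] + [(-17)·1 − (-40)·14]| = 2580, so the area is 1290.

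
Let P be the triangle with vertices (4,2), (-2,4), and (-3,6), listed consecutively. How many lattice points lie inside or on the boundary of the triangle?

8

Using the shoelace formula, 2A = |(4·4 − (-2)·2) + ((-2)·6 − (-3)·4) + ((-3)·2 − 4·6)| = 10, so the area is 5.
The number of boundary lattice points is Σ gcd(|Δx|,|Δy|) = gcd(6,2) + gcd(1,2) + gcd(7,4) = 2+1+1 = 4.
Pick's theorem gives I = A − B/2 + 1 = 5 − 4/2 + 1 = 4, so the closed region contains I + B = 4 + 4 = 8 lattice points.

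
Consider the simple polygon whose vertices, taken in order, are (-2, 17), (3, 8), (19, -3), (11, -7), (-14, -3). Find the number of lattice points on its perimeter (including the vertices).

Summing gcd(|Δx|,|Δy|) over the edges gives the boundary count: gcd(5,9) + gcd(16,11) + gcd(8,4) + gcd(25,4) + gcd(12,20) = 1+1+4+1+4 = 11.

11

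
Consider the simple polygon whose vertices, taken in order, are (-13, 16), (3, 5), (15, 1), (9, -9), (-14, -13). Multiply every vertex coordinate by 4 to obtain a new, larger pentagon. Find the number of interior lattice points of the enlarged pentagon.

The shoelace formula gives twice the area as |((-13)·5 − 3·16) + (3·1 − 15·5) + (15·(-9) − 9·1) + (9·(-13) − (-14)·(-9)) + ((-14)·16 − (-13)·(-13))| = 965, so the area is 965/2.
The number of boundary lattice points is Σ gcd(|Δx|,|Δy|) = gcd(16,11) + gcd(12,4) + gcd(6,10) + gcd(23,4) + gcd(1,29) = 1+4+2+1+1 = 9.
Scaling by 4 multiplies the area by 4² = 16 (so the new area is 7720) and multiplies the boundary lattice-point count by 4, giving 36.
By Pick's theorem, the interior count of the dilated polygon is 7720 − 36/2 + 1 = 7703.

7703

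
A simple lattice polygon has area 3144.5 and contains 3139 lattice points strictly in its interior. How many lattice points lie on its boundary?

13

Pick's theorem gives A = I + B/2 − 1, so B = 2(A − I + 1) = 2(3144.5 − 3139 + 1) = 13.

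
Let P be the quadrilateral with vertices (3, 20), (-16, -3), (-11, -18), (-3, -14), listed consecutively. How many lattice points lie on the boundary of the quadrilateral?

12

Summing gcd(|Δx|,|Δy|) over the edges gives the boundary count: gcd(19,23) + gcd(5,15) + gcd(8,4) + gcd(6,34) = 1+5+4+2 = 12.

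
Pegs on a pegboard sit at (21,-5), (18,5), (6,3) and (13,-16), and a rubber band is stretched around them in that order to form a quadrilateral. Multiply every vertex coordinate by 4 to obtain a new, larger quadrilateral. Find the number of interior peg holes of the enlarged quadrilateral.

Using the shoelace formula, 2A = |(21·5 − 18·(-5)) + (18·3 − 6·5) + (6·(-16) − 13·3) + (13·(-5) − 21·(-16))| = 355, so the area is 355/2.
Along each edge there are gcd(|Δx|,|Δy|)+1 lattice points, so counting each shared vertex once the boundary has gcd(3,10) + gcd(12,2) + gcd(7,19) + gcd(8,11) = 1+2+1+1 = 5.
Scaling by 4 multiplies the area by 4² = 16 (so the new area is 2840) and multiplies the boundary lattice-point count by 4, giving 20.
By Pick's theorem, the interior count of the dilated polygon is 2840 − 20/2 + 1 = 2831.

2831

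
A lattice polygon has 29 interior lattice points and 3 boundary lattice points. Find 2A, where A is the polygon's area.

59

By Pick's theorem, A = I + B/2 − 1 = 29 + 3/2 − 1 = 59/2.
Hence 2A = 59.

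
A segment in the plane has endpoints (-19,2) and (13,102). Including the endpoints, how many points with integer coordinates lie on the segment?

The number of lattice points on a segment between lattice points is gcd(|Δx|,|Δy|) + 1 = gcd(32,100) + 1 = 4 + 1 = 5.

5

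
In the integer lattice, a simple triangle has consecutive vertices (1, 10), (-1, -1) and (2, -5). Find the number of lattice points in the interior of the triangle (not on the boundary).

The shoelace formula gives twice the area as |(1·(-1) − (-1)·10) + ((-1)·(-5) − 2·(-1)) + (2·10 − 1·(-5))| = 41, so the area is 20.5.
Along each edge there are gcd(|Δx|,|Δy|)+1 lattice points, so counting each shared vertex once the boundary has gcd(2,11) + gcd(3,4) + gcd(1,15) = 1+1+1 = 3.
By Pick's theorem A = I + B/2 − 1, so I = 20.5 − 3/2 + 1 = 20.

20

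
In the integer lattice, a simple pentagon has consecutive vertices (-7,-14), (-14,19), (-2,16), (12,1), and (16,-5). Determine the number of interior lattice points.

519

By the shoelace formula, twice the signed area is |[(-7)·19 − (-14)·(-14)] + [(-14)·16 − (-2)·19] + [(-2)·1 − 12·16] + [12·(-5) − 16·1] + [16·(-14) − (-7)·(-5)]| = 1044, so the area is 522.
Summing gcd(|Δx|,|Δy|) over the edges gives the boundary count: gcd(7,33) + gcd(12,3) + gcd(14,15) + gcd(4,6) + gcd(23,9) = 1+3+1+2+1 = 8.
By Pick's theorem A = I + B/2 − 1, so I = 522 − 8/2 + 1 = 519.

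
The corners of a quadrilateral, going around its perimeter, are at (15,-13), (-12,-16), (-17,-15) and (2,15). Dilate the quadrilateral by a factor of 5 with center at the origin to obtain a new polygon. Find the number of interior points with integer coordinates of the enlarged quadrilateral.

12036

Using the shoelace formula, 2A = |[15·(-16) − (-12)·(-13)] + [(-12)·(-15) − (-17)·(-16)] + [(-17)·15 − 2·(-15)] + [2·(-13) − 15·15]| = 964, so the area is 482.
Along each edge there are gcd(|Δx|,|Δy|)+1 lattice points, so counting each shared vertex once the boundary has gcd(27,3) + gcd(5,1) + gcd(19,30) + gcd(13,28) = 3+1+1+1 = 6.
Scaling by 5 multiplies the area by 5² = 25 (so the new area is 12050) and multiplies the boundary lattice-point count by 5, giving 30.
By Pick's theorem, the interior count of the dilated polygon is 12050 − 30/2 + 1 = 12036.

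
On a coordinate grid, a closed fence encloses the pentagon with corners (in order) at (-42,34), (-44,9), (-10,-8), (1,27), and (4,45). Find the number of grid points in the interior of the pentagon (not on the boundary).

Using the shoelace formula, 2A = |[(-42)·9 − (-44)·34] + [(-44)·(-8) − (-10)·9] + [(-10)·27 − 1·(-8)] + [1·45 − 4·27] + [4·34 − (-42)·45]| = 3261, so the area is 1630.5.
Along each edge there are gcd(|Δx|,|Δy|)+1 lattice points, so counting each shared vertex once the boundary has gcd(2,25) + gcd(34,17) + gcd(11,35) + gcd(3,18) + gcd(46,11) = 1+17+1+3+1 = 23.
Pick's theorem gives I = A − B/2 + 1 = 1630.5 − 23/2 + 1 = 1620.

1620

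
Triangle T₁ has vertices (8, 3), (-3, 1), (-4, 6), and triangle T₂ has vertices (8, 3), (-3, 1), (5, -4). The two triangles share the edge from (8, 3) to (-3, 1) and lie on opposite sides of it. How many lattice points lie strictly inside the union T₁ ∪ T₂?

62

The union is the simple quadrilateral with vertices (8, 3), (-4, 6), (-3, 1), (5, -4) in order.
The shoelace formula gives twice the area as |[8·6 − (-4)·3] + [(-4)·1 − (-3)·6] + [(-3)·(-4) − 5·1] + [5·3 − 8·(-4)]| = 128, so the area is 64.
Along each edge there are gcd(|Δx|,|Δy|)+1 lattice points, so counting each shared vertex once the boundary has gcd(12,3) + gcd(1,5) + gcd(8,5) + gcd(3,7) = 3+1+1+1 = 6.
By Pick's theorem I = A − B/2 + 1 = 64 − 6/2 + 1 = 62.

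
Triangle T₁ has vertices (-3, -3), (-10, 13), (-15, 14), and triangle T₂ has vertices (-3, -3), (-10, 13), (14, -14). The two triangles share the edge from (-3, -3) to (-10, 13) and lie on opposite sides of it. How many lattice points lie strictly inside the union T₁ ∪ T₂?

132

The union is the simple quadrilateral with vertices (-3, -3), (-15, 14), (-10, 13), (14, -14) in order.
Using the shoelace formula, 2A = |[(-3)·14 − (-15)·(-3)] + [(-15)·13 − (-10)·14] + [(-10)·(-14) − 14·13] + [14·(-3) − (-3)·(-14)]| = 268, so the area is 134.
The number of boundary lattice points is Σ gcd(|Δx|,|Δy|) = gcd(12,17) + gcd(5,1) + gcd(24,27) + gcd(17,11) = 1+1+3+1 = 6.
By Pick's theorem I = A − B/2 + 1 = 134 − 6/2 + 1 = 132.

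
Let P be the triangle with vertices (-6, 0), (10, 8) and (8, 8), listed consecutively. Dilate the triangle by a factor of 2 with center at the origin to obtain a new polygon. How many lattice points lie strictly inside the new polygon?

21

By the shoelace formula, twice the signed area is |((-6)·8 − 10·0) + (10·8 − 8·8) + (8·0 − (-6)·8)| = 16, so the area is 8.
Summing gcd(|Δx|,|Δy|) over the edges gives the boundary count: gcd(16,8) + gcd(2,0) + gcd(14,8) = 8+2+2 = 12.
Scaling by 2 multiplies the area by 2² = 4 (so the new area is 32) and multiplies the boundary lattice-point count by 2, giving 24.
By Pick's theorem, the interior count of the dilated polygon is 32 − 24/2 + 1 = 21.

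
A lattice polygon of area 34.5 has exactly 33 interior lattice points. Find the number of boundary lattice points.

Pick's theorem gives A = I + B/2 − 1, so B = 2(A − I + 1) = 2(34.5 − 33 + 1) = 5.

5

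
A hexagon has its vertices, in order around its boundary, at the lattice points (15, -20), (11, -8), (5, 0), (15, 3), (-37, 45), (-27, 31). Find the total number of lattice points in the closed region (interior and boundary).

550

Using the shoelace formula, 2A = |(15·(-8) − 11·(-20)) + (11·0 − 5·(-8)) + (5·3 − 15·0) + (15·45 − (-37)·3) + ((-37)·31 − (-27)·45) + ((-27)·(-20) − 15·31)| = 1084, so the area is 542.
The number of boundary lattice points is Σ gcd(|Δx|,|Δy|) = gcd(4,12) + gcd(6,8) + gcd(10,3) + gcd(52,42) + gcd(10,14) + gcd(42,51) = 4+2+1+2+2+3 = 14.
Pick's theorem gives I = A − B/2 + 1 = 542 − 14/2 + 1 = 536, so the closed region contains I + B = 536 + 14 = 550 lattice points.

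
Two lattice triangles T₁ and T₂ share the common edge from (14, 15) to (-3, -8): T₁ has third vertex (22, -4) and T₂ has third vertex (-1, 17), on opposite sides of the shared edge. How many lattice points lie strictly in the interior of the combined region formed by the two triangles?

442

The union is the simple quadrilateral with vertices (14, 15), (22, -4), (-3, -8), (-1, 17) in order.
The shoelace formula gives twice the area as |(14·(-4) − 22·15) + (22·(-8) − (-3)·(-4)) + ((-3)·17 − (-1)·(-8)) + ((-1)·15 − 14·17)| = 886, so the area is 443.
The number of boundary lattice points is Σ gcd(|Δx|,|Δy|) = gcd(8,19) + gcd(25,4) + gcd(2,25) + gcd(15,2) = 1+1+1+1 = 4.
By Pick's theorem I = A − B/2 + 1 = 443 − 4/2 + 1 = 442.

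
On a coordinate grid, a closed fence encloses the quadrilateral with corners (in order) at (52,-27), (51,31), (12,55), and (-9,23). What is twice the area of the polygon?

5240

The shoelace formula gives twice the area as |(52·31 − 51·(-27)) + (51·55 − 12·31) + (12·23 − (-9)·55) + ((-9)·(-27) − 52·23)| = 5240, so the area is 2620.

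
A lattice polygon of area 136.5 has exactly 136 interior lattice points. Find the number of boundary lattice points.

Pick's theorem gives A = I + B/2 − 1, so B = 2(A − I + 1) = 2(136.5 − 136 + 1) = 3.

3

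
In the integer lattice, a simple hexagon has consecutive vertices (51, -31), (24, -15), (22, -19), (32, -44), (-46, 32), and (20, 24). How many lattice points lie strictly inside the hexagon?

2542

The shoelace formula gives twice the area as |(51·(-15) − 24·(-31)) + (24·(-19) − 22·(-15)) + (22·(-44) − 32·(-19)) + (32·32 − (-46)·(-44)) + ((-46)·24 − 20·32) + (20·(-31) − 51·24)| = 5095, so the area is 2547.5.
Along each edge there are gcd(|Δx|,|Δy|)+1 lattice points, so counting each shared vertex once the boundary has gcd(27,16) + gcd(2,4) + gcd(10,25) + gcd(78,76) + gcd(66,8) + gcd(31,55) = 1+2+5+2+2+1 = 13.
By Pick's theorem A = I + B/2 − 1, so I = 2547.5 − 13/2 + 1 = 2542.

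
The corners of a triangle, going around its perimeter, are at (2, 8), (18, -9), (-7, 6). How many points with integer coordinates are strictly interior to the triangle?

By the shoelace formula, twice the signed area is |[2·(-9) − 18·8] + [18·6 − (-7)·(-9)] + [(-7)·8 − 2·6]| = 185, so the area is 92.5.
Along each edge there are gcd(|Δx|,|Δy|)+1 lattice points, so counting each shared vertex once the boundary has gcd(16,17) + gcd(25,15) + gcd(9,2) = 1+5+1 = 7.
By Pick's theorem A = I + B/2 − 1, so I = 92.5 − 7/2 + 1 = 90.

90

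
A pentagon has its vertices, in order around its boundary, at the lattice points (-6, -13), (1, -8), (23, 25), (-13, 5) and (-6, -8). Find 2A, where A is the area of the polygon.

874

The shoelace formula gives twice the area as |((-6)·(-8) − 1·(-13)) + (1·25 − 23·(-8)) + (23·5 − (-13)·25) + ((-13)·(-8) − (-6)·5) + ((-6)·(-13) − (-6)·(-8))| = 874, so the area is 437.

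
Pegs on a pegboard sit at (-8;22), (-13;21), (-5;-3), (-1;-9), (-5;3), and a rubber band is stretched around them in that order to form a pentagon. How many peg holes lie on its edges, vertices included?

16

Along each edge there are gcd(|Δx|,|Δy|)+1 lattice points, so counting each shared vertex once the boundary has gcd(5,1) + gcd(8,24) + gcd(4,6) + gcd(4,12) + gcd(3,19) = 1+8+2+4+1 = 16.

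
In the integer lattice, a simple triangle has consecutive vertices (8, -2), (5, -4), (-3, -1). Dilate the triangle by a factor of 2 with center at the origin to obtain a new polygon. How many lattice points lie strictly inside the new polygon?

48

By the shoelace formula, twice the signed area is |(8·(-4) − 5·(-2)) + (5·(-1) − (-3)·(-4)) + ((-3)·(-2) − 8·(-1))| = 25, so the area is 12.5.
The number of boundary lattice points is Σ gcd(|Δx|,|Δy|) = gcd(3,2) + gcd(8,3) + gcd(11,1) = 1+1+1 = 3.
Scaling by 2 multiplies the area by 2² = 4 (so the new area is 50) and multiplies the boundary lattice-point count by 2, giving 6.
By Pick's theorem, the interior count of the dilated polygon is 50 − 6/2 + 1 = 48.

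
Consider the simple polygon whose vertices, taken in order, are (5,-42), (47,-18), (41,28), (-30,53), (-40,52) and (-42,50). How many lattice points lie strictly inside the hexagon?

4599

Using the shoelace formula, 2A = |[5·(-18) − 47·(-42)] + [47·28 − 41·(-18)] + [41·53 − (-30)·28] + [(-30)·52 − (-40)·53] + [(-40)·50 − (-42)·52] + [(-42)·(-42) − 5·50]| = 9209, so the area is 9209/2.
Summing gcd(|Δx|,|Δy|) over the edges gives the boundary count: gcd(42,24) + gcd(6,46) + gcd(71,25) + gcd(10,1) + gcd(2,2) + gcd(47,92) = 6+2+1+1+2+1 = 13.
Pick's theorem gives I = A − B/2 + 1 = 9209/2 − 13/2 + 1 = 4599.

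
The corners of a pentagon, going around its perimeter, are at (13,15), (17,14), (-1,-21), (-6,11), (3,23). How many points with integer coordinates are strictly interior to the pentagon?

The shoelace formula gives twice the area as |(13·14 − 17·15) + (17·(-21) − (-1)·14) + ((-1)·11 − (-6)·(-21)) + ((-6)·23 − 3·11) + (3·15 − 13·23)| = 978, so the area is 489.
Along each edge there are gcd(|Δx|,|Δy|)+1 lattice points, so counting each shared vertex once the boundary has gcd(4,1) + gcd(18,35) + gcd(5,32) + gcd(9,12) + gcd(10,8) = 1+1+1+3+2 = 8.
Pick's theorem gives I = A − B/2 + 1 = 489 − 8/2 + 1 = 486.

486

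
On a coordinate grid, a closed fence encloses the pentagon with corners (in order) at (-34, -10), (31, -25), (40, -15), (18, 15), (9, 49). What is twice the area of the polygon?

The shoelace formula gives twice the area as |[(-34)·(-25) − 31·(-10)] + [31·(-15) − 40·(-25)] + [40·15 − 18·(-15)] + [18·49 − 9·15] + [9·(-10) − (-34)·49]| = 4888, so the area is 2444.

4888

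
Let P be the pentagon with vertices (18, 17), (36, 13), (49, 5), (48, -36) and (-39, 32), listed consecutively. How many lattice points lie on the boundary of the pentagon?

The number of boundary lattice points is Σ gcd(|Δx|,|Δy|) = gcd(18,4) + gcd(13,8) + gcd(1,41) + gcd(87,68) + gcd(57,15) = 2+1+1+1+3 = 8.

8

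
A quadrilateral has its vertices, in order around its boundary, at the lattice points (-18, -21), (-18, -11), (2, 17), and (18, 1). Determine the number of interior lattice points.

By the shoelace formula, twice the signed area is |[(-18)·(-11) − (-18)·(-21)] + [(-18)·17 − 2·(-11)] + [2·1 − 18·17] + [18·(-21) − (-18)·1]| = 1128, so the area is 564.
Summing gcd(|Δx|,|Δy|) over the edges gives the boundary count: gcd(0,10) + gcd(20,28) + gcd(16,16) + gcd(36,22) = 10+4+16+2 = 32.
Pick's theorem gives I = A − B/2 + 1 = 564 − 32/2 + 1 = 549.

549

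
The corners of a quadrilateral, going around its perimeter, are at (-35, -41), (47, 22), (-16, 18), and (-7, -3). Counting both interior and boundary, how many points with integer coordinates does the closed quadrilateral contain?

1360

By the shoelace formula, twice the signed area is |((-35)·22 − 47·(-41)) + (47·18 − (-16)·22) + ((-16)·(-3) − (-7)·18) + ((-7)·(-41) − (-35)·(-3))| = 2711, so the area is 1355.5.
Along each edge there are gcd(|Δx|,|Δy|)+1 lattice points, so counting each shared vertex once the boundary has gcd(82,63) + gcd(63,4) + gcd(9,21) + gcd(28,38) = 1+1+3+2 = 7.
Pick's theorem gives I = A − B/2 + 1 = 1355.5 − 7/2 + 1 = 1353, so the closed region contains I + B = 1353 + 7 = 1360 lattice points.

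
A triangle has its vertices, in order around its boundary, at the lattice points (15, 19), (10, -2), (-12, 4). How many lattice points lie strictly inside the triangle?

Using the shoelace formula, 2A = |[15·(-2) − 10·19] + [10·4 − (-12)·(-2)] + [(-12)·19 − 15·4]| = 492, so the area is 246.
Summing gcd(|Δx|,|Δy|) over the edges gives the boundary count: gcd(5,21) + gcd(22,6) + gcd(27,15) = 1+2+3 = 6.
Pick's theorem gives I = A − B/2 + 1 = 246 − 6/2 + 1 = 244.

244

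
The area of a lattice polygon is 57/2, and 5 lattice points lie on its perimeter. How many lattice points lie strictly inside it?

From Pick's theorem, I = A − B/2 + 1 = 57/2 − 5/2 + 1 = 27.

27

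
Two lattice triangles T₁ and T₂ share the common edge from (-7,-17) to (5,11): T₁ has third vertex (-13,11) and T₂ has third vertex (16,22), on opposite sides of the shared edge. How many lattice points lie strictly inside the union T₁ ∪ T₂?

325

The union is the simple quadrilateral with vertices (-7,-17), (-13,11), (5,11), (16,22) in order.
By the shoelace formula, twice the signed area is |[(-7)·11 − (-13)·(-17)] + [(-13)·11 − 5·11] + [5·22 − 16·11] + [16·(-17) − (-7)·22]| = 680, so the area is 340.
Along each edge there are gcd(|Δx|,|Δy|)+1 lattice points, so counting each shared vertex once the boundary has gcd(6,28) + gcd(18,0) + gcd(11,11) + gcd(23,39) = 2+18+11+1 = 32.
By Pick's theorem I = A − B/2 + 1 = 340 − 32/2 + 1 = 325.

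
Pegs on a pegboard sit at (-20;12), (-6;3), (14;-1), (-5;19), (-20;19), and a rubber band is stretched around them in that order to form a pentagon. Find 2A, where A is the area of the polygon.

By the shoelace formula, twice the signed area is |[(-20)·3 − (-6)·12] + [(-6)·(-1) − 14·3] + [14·19 − (-5)·(-1)] + [(-5)·19 − (-20)·19] + [(-20)·12 − (-20)·19]| = 662, so the area is 331.

662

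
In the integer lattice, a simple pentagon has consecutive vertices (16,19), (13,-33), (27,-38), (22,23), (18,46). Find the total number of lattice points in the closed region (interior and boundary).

645

The shoelace formula gives twice the area as |(16·(-33) − 13·19) + (13·(-38) − 27·(-33)) + (27·23 − 22·(-38)) + (22·46 − 18·23) + (18·19 − 16·46)| = 1283, so the area is 1283/2.
Along each edge there are gcd(|Δx|,|Δy|)+1 lattice points, so counting each shared vertex once the boundary has gcd(3,52) + gcd(14,5) + gcd(5,61) + gcd(4,23) + gcd(2,27) = 1+1+1+1+1 = 5.
Pick's theorem gives I = A − B/2 + 1 = 1283/2 − 5/2 + 1 = 640, so the closed region contains I + B = 640 + 5 = 645 lattice points.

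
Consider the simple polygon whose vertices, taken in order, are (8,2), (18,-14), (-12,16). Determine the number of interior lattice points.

74

Using the shoelace formula, 2A = |(8·(-14) − 18·2) + (18·16 − (-12)·(-14)) + ((-12)·2 − 8·16)| = 180, so the area is 90.
Summing gcd(|Δx|,|Δy|) over the edges gives the boundary count: gcd(10,16) + gcd(30,30) + gcd(20,14) = 2+30+2 = 34.
By Pick's theorem A = I + B/2 − 1, so I = 90 − 34/2 + 1 = 74.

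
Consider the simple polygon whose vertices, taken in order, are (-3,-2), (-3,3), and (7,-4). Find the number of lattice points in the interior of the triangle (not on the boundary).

22

Using the shoelace formula, 2A = |((-3)·3 − (-3)·(-2)) + ((-3)·(-4) − 7·3) + (7·(-2) − (-3)·(-4))| = 50, so the area is 25.
The number of boundary lattice points is Σ gcd(|Δx|,|Δy|) = gcd(0,5) + gcd(10,7) + gcd(10,2) = 5+1+2 = 8.
By Pick's theorem A = I + B/2 − 1, so I = 25 − 8/2 + 1 = 22.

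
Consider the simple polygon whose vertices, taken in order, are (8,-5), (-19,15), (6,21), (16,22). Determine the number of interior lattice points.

The shoelace formula gives twice the area as |[8·15 − (-19)·(-5)] + [(-19)·21 − 6·15] + [6·22 − 16·21] + [16·(-5) − 8·22]| = 924, so the area is 462.
Along each edge there are gcd(|Δx|,|Δy|)+1 lattice points, so counting each shared vertex once the boundary has gcd(27,20) + gcd(25,6) + gcd(10,1) + gcd(8,27) = 1+1+1+1 = 4.
Pick's theorem gives I = A − B/2 + 1 = 462 − 4/2 + 1 = 461.

461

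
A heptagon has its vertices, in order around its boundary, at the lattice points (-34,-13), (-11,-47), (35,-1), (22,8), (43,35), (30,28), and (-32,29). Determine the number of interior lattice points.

The shoelace formula gives twice the area as |((-34)·(-47) − (-11)·(-13)) + ((-11)·(-1) − 35·(-47)) + (35·8 − 22·(-1)) + (22·35 − 43·8) + (43·28 − 30·35) + (30·29 − (-32)·28) + ((-32)·(-13) − (-34)·29)| = 7161, so the area is 3580.5.
The number of boundary lattice points is Σ gcd(|Δx|,|Δy|) = gcd(23,34) + gcd(46,46) + gcd(13,9) + gcd(21,27) + gcd(13,7) + gcd(62,1) + gcd(2,42) = 1+46+1+3+1+1+2 = 55.
By Pick's theorem A = I + B/2 − 1, so I = 3580.5 − 55/2 + 1 = 3554.

3554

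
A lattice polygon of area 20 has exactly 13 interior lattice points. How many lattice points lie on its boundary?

16

Pick's theorem gives A = I + B/2 − 1, so B = 2(A − I + 1) = 2(20 − 13 + 1) = 16.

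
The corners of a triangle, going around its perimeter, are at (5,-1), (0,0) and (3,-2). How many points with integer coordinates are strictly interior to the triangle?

By the shoelace formula, twice the signed area is |(5·0 − 0·(-1)) + (0·(-2) − 3·0) + (3·(-1) − 5·(-2))| = 7, so the area is 3.5.
The number of boundary lattice points is Σ gcd(|Δx|,|Δy|) = gcd(5,1) + gcd(3,2) + gcd(2,1) = 1+1+1 = 3.
By Pick's theorem A = I + B/2 − 1, so I = 3.5 − 3/2 + 1 = 3.

3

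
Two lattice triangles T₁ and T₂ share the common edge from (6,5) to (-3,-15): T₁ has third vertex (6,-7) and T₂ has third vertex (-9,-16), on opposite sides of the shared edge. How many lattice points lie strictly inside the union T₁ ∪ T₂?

The union is the simple quadrilateral with vertices (6,5), (6,-7), (-3,-15), (-9,-16) in order.
By the shoelace formula, twice the signed area is |[6·(-7) − 6·5] + [6·(-15) − (-3)·(-7)] + [(-3)·(-16) − (-9)·(-15)] + [(-9)·5 − 6·(-16)]| = 219, so the area is 109.5.
The number of boundary lattice points is Σ gcd(|Δx|,|Δy|) = gcd(0,12) + gcd(9,8) + gcd(6,1) + gcd(15,21) = 12+1+1+3 = 17.
By Pick's theorem I = A − B/2 + 1 = 109.5 − 17/2 + 1 = 102.

102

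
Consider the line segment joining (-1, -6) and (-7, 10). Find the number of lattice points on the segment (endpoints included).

The number of lattice points on a segment between lattice points is gcd(|Δx|,|Δy|) + 1 = gcd(6,16) + 1 = 2 + 1 = 3.

3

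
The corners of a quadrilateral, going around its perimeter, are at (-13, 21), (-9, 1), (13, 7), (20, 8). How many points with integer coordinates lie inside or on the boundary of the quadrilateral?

299

The shoelace formula gives twice the area as |((-13)·1 − (-9)·21) + ((-9)·7 − 13·1) + (13·8 − 20·7) + (20·21 − (-13)·8)| = 588, so the area is 294.
Along each edge there are gcd(|Δx|,|Δy|)+1 lattice points, so counting each shared vertex once the boundary has gcd(4,20) + gcd(22,6) + gcd(7,1) + gcd(33,13) = 4+2+1+1 = 8.
Pick's theorem gives I = A − B/2 + 1 = 294 − 8/2 + 1 = 291, so the closed region contains I + B = 291 + 8 = 299 lattice points.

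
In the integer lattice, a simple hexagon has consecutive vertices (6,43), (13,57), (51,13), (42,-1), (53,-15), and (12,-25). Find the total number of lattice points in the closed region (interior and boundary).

The shoelace formula gives twice the area as |(6·57 − 13·43) + (13·13 − 51·57) + (51·(-1) − 42·13) + (42·(-15) − 53·(-1)) + (53·(-25) − 12·(-15)) + (12·43 − 6·(-25))| = 4608, so the area is 2304.
The number of boundary lattice points is Σ gcd(|Δx|,|Δy|) = gcd(7,14) + gcd(38,44) + gcd(9,14) + gcd(11,14) + gcd(41,10) + gcd(6,68) = 7+2+1+1+1+2 = 14.
Pick's theorem gives I = A − B/2 + 1 = 2304 − 14/2 + 1 = 2298, so the closed region contains I + B = 2298 + 14 = 2312 lattice points.

2312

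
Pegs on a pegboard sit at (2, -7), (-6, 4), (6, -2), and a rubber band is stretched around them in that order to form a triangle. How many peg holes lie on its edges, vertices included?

Summing gcd(|Δx|,|Δy|) over the edges gives the boundary count: gcd(8,11) + gcd(12,6) + gcd(4,5) = 1+6+1 = 8.

8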